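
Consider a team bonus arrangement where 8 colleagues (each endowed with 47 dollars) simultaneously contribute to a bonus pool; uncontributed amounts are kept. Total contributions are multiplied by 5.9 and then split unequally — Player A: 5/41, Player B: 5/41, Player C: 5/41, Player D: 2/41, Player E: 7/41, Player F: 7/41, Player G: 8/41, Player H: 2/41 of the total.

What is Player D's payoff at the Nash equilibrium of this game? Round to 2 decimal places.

87.58 dollars

Each unit j contributes comes back to j as 5.9 × (j's share), so j prefers to contribute only if that share exceeds 1/5.9 = 0.1695; otherwise keeping the unit dominates.
Player E, Player F and Player G clear that bar, contributing 47 each; the remaining 5 contribute 0. Total contributed: 141.
Player D keeps 47 and receives 5.9 × 141 × 2/41 = 40.58 from the bonus pool, for a payoff of 87.58.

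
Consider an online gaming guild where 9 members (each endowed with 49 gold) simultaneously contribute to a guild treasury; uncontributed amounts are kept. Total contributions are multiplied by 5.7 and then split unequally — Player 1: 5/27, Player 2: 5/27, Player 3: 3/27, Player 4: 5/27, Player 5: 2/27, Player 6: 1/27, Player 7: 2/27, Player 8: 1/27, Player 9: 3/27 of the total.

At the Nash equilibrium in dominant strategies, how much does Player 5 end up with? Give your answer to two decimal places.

Each unit j contributes comes back to j as 5.7 × (j's share), so j prefers to contribute only if that share exceeds 1/5.7 = 0.1754; otherwise keeping the unit dominates.
The shares above 0.1754 belong to Player 1, Player 2 and Player 4, contributing 49 each; the remaining 6 contribute 0. Total contributed: 147.
Player 5 keeps 49 and receives 5.7 × 147 × 2/27 = 62.07 from the guild treasury, for a payoff of 111.07.

111.07 gold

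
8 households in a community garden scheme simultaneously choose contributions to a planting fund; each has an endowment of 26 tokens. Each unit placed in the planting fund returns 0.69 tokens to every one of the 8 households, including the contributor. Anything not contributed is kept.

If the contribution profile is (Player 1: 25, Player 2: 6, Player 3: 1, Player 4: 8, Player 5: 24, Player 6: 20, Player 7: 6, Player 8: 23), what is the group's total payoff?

Total contributed: 25 + 6 + 1 + 8 + 24 + 20 + 6 + 23 = 113; total kept: 8 × 26 − 113 = 95.
The planting fund pays out 0.69 × 8 × 113 = 623.76 in aggregate.
Group total = 95 + 623.76 = 718.76.

718.76 tokens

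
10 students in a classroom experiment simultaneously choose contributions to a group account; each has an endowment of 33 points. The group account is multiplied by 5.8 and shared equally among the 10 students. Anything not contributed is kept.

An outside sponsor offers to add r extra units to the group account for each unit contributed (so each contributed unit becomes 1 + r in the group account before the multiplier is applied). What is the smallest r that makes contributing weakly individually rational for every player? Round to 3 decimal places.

With matching at rate r, one contributed unit becomes (1 + r) in the group account and returns 5.8 × (1 + r) / 10 to the contributor.
Setting this equal to 1: 1 + r = 10/5.8 = 1.7241.
So the minimum matching rate is r = 1.7241 − 1 = 0.724.

0.724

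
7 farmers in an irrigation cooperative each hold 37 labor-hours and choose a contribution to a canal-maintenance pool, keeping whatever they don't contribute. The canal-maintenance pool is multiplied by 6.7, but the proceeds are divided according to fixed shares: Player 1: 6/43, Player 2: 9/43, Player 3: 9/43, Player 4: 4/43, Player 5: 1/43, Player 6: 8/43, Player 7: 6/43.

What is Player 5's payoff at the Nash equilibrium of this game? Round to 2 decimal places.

A player with share s gets back 6.7·s per unit contributed, so full contribution is dominant for anyone with s > 1/6.7 = 0.1493 and zero contribution is dominant for anyone below.
The shares above 0.1493 belong to Player 2, Player 3 and Player 6, contributing 37 each; the remaining 4 contribute 0. Total contributed: 111.
Player 5 keeps 37 and receives 6.7 × 111 × 1/43 = 17.30 from the canal-maintenance pool, for a payoff of 54.30.

54.30 labor-hours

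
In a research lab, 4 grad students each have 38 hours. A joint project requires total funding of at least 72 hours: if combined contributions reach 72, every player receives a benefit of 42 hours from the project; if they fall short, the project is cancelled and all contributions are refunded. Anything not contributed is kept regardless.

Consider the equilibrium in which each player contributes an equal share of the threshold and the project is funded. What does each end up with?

62 hours

Equal share of the threshold: 72/4 = 18.
At this profile no one gains by cutting their contribution: any cut drops the total below 72, the project is cancelled, contributions are refunded, and the deviator ends with 38, which is less than 38 − 18 + 42 = 62. Contributing more than 18 just wastes the excess. So contributing exactly 18 is a best response.
Each player's payoff: 38 − 18 + 42 = 62.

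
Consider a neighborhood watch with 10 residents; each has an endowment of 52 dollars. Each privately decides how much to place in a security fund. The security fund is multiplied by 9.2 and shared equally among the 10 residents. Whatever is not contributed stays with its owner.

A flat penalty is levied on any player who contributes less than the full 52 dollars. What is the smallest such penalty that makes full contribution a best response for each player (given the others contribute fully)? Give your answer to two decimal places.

4.16 dollars

Given the others contribute fully, the best deviation is to contribute 0 (any partial contribution still incurs the fine and gives up units whose private return 0.9200 is below 1).
Deviating from 52 to 0 saves 52 dollars but forfeits the deviator's share of the drop in the security fund: 9.2/10 × 52 = 47.84.
So the deviation gain is 52 − 47.84 = 4.16, and the fine must be at least 4.16 dollars to wipe it out.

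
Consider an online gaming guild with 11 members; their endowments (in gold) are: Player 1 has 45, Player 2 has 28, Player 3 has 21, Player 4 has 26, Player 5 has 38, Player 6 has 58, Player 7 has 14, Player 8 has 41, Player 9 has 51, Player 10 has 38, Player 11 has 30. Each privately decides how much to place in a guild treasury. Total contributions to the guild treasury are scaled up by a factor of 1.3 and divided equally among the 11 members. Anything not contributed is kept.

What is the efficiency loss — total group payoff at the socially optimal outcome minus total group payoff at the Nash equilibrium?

117.00 gold

The private return per contributed unit is 1.3/11 = 0.1182 < 1 for every player regardless of endowment, so the Nash equilibrium is zero contribution and the group total is Σ E_j = 45 + 28 + 21 + 26 + 38 + 58 + 14 + 41 + 51 + 38 + 30 = 390.
Each contributed unit returns 1.300 to the group, so the social optimum is full contribution by everyone: group total = 1.300 × 390 = 507.00.
Efficiency loss = (1.300 − 1) × 390 = 117.00.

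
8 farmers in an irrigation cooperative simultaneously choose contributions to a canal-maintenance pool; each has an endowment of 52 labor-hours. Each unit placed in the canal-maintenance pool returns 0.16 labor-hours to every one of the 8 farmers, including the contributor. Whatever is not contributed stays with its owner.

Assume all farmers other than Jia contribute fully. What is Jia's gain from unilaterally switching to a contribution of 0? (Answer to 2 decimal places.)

Switching from a contribution of 52 to 0 lets Jia keep an extra 52 labor-hours, but lowers the canal-maintenance pool by 52, which costs Jia their own share of that drop: 0.16 × 52 = 8.32.
Net gain = 52 − 8.32 = 43.68. The private return per contributed unit (0.16) is below 1, so free-riding is indeed the best response regardless of what the others do.

43.68 labor-hours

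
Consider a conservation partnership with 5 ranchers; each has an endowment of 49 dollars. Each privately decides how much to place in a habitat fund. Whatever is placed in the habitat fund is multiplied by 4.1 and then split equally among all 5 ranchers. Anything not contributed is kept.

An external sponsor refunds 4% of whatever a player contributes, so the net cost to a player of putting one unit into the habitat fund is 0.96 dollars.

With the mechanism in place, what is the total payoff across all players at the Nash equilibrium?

245.00 dollars

With the mechanism, a contributed unit returns (4.1/5) / 0.96 = 0.8542 per unit of net cost — still below 1 — so contributing 0 remains dominant for every player.
Everyone keeps their endowment and the group total is 5 × 49 = 245.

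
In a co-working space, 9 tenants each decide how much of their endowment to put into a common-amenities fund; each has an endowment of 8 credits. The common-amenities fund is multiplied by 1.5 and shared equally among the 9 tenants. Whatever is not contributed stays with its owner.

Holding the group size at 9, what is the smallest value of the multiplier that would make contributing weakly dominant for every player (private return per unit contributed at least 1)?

A contributed unit returns (multiplier)/9 to its contributor.
This reaches 1 exactly when the multiplier is 9.

9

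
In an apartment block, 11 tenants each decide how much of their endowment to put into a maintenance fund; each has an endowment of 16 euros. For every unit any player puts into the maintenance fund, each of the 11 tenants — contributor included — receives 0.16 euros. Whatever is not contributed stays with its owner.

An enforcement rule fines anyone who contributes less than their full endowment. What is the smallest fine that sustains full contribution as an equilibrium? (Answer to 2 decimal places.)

13.44 euros

Given the others contribute fully, the best deviation is to contribute 0 (any partial contribution still incurs the fine and gives up units whose private return 0.16 is below 1).
Deviating from 16 to 0 saves 16 euros but forfeits the deviator's share of the drop in the maintenance fund: 0.16 × 16 = 2.56.
So the deviation gain is 16 − 2.56 = 13.44, and the fine must be at least 13.44 euros to wipe it out.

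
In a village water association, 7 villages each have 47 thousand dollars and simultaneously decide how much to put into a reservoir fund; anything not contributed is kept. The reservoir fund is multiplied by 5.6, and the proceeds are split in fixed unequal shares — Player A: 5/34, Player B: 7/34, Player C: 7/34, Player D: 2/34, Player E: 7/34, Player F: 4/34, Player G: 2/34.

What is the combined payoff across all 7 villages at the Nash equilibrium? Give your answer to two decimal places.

977.60 thousand dollars

A player with share s gets back 5.6·s per unit contributed, so full contribution is dominant for anyone with s > 1/5.6 = 0.1786 and zero contribution is dominant for anyone below.
Player B, Player C and Player E clear that bar, contributing 47 each; the remaining 4 contribute 0. Total contributed: 141.
The reservoir fund pays out 5.6 × 141 = 789.60 in total (split across the unequal shares, but the aggregate is all that matters for the group sum).
The 4 free-riders keep 47 each, adding 188. Group total = 188 + 789.60 = 977.60.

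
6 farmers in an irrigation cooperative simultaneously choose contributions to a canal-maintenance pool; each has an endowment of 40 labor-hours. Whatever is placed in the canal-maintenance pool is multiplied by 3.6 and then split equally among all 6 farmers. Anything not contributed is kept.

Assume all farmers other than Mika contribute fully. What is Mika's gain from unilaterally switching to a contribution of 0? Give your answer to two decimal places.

Switching from a contribution of 40 to 0 lets Mika keep an extra 40 labor-hours, but lowers the canal-maintenance pool by 40, which costs Mika their own share of that drop: 3.6/6 × 40 = 24.00.
Net gain = 40 − 24.00 = 16.00. The private return per contributed unit (0.6000) is below 1, so free-riding is indeed the best response regardless of what the others do.

16.00 labor-hours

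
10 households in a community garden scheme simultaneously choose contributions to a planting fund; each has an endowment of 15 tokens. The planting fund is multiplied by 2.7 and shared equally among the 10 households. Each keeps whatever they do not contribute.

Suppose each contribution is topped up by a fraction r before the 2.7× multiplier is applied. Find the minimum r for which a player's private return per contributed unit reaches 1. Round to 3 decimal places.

2.704

With matching at rate r, one contributed unit becomes (1 + r) in the planting fund and returns 2.7 × (1 + r) / 10 to the contributor.
Setting this equal to 1: 1 + r = 10/2.7 = 3.7037.
So the minimum matching rate is r = 3.7037 − 1 = 2.704.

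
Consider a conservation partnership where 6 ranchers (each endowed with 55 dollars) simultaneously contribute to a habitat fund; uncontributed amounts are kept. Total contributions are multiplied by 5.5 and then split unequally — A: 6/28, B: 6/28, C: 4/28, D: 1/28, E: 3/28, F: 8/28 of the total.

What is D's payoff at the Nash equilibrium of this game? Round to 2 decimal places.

87.41 dollars

Each unit j contributes comes back to j as 5.5 × (j's share), so j prefers to contribute only if that share exceeds 1/5.5 = 0.1818; otherwise keeping the unit dominates.
A, B and F clear that bar, contributing 55 each; the remaining 3 contribute 0. Total contributed: 165.
D keeps 55 and receives 5.5 × 165 × 1/28 = 32.41 from the habitat fund, for a payoff of 87.41.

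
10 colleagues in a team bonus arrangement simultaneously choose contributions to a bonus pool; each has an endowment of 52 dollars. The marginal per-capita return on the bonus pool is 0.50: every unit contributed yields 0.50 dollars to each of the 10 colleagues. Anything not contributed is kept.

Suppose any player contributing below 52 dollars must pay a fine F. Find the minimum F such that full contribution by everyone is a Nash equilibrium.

Given the others contribute fully, the best deviation is to contribute 0 (any partial contribution still incurs the fine and gives up units whose private return 0.50 is below 1).
Deviating from 52 to 0 saves 52 dollars but forfeits the deviator's share of the drop in the bonus pool: 0.50 × 52 = 26.00.
So the deviation gain is 52 − 26.00 = 26.00, and the fine must be at least 26.00 dollars to wipe it out.

26.00 dollars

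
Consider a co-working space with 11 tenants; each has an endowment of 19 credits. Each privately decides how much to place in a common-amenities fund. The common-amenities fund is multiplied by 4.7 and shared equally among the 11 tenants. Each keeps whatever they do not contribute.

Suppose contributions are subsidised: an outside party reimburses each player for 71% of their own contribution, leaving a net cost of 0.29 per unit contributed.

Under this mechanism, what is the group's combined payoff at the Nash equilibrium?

1130.69 credits

Under the mechanism each unit contributed yields (4.7/11) / 0.29 = 1.4734 back to its contributor per unit of net cost, which exceeds 1, making full contribution the dominant choice for everyone.
At the Nash equilibrium everyone contributes 19. Group total payoff = 11 × (19 × 0.71 + 4.7 × 19) = 1130.69.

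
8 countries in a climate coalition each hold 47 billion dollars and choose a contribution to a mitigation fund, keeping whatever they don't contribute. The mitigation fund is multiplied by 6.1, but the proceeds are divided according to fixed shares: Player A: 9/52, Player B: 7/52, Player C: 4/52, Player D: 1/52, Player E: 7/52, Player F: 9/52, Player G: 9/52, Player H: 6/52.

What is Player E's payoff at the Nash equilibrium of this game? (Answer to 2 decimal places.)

162.78 billion dollars

Player j's private return per contributed unit is 6.1 × (j's share). Contributing is weakly dominant for j when that share is at least 1/6.1 = 0.1639, and contributing 0 is dominant otherwise.
Player A, Player F and Player G clear that bar, contributing 47 each; the remaining 5 contribute 0. Total contributed: 141.
Player E keeps 47 and receives 6.1 × 141 × 7/52 = 115.78 from the mitigation fund, for a payoff of 162.78.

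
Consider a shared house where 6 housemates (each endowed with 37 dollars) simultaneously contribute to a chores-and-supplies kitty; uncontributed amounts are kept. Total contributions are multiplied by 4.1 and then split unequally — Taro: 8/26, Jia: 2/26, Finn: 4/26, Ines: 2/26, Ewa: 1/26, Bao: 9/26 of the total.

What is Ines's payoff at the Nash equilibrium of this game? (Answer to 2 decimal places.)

Player j's private return per contributed unit is 4.1 × (j's share). Contributing is weakly dominant for j when that share is at least 1/4.1 = 0.2439, and contributing 0 is dominant otherwise.
Taro and Bao clear that bar, contributing 37 each; the remaining 4 contribute 0. Total contributed: 74.
Ines keeps 37 and receives 4.1 × 74 × 2/26 = 23.34 from the chores-and-supplies kitty, for a payoff of 60.34.

60.34 dollars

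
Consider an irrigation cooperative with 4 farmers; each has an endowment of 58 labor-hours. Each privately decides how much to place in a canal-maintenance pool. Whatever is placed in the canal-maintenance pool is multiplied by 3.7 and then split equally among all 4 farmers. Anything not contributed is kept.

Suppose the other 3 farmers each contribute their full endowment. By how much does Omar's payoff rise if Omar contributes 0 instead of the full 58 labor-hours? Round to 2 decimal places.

4.35 labor-hours

Switching from a contribution of 58 to 0 lets Omar keep an extra 58 labor-hours, but lowers the canal-maintenance pool by 58, which costs Omar their own share of that drop: 3.7/4 × 58 = 53.65.
Net gain = 58 − 53.65 = 4.35. The private return per contributed unit (0.9250) is below 1, so free-riding is indeed the best response regardless of what the others do.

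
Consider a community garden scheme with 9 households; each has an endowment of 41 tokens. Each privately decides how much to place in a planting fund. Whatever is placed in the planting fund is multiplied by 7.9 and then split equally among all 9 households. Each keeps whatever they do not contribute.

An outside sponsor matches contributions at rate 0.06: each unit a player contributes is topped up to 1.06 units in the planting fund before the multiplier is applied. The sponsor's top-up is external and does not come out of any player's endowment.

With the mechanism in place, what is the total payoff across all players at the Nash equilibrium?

Even with the mechanism, each unit contributed returns only 7.9 × 1.06 / 9 = 0.9304 per unit of net cost, so contributing nothing is still dominant.
At the Nash equilibrium no one contributes; group total payoff = 9 × 41 = 369.

369.00 tokens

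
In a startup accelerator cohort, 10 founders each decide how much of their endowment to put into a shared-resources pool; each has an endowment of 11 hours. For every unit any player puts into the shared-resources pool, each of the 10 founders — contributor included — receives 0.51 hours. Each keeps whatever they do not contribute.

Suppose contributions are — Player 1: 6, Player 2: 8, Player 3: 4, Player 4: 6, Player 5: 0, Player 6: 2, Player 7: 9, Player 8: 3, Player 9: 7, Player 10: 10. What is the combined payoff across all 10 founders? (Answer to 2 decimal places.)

335.50 hours

Total contributed: 6 + 8 + 4 + 6 + 0 + 2 + 9 + 3 + 7 + 10 = 55; total kept: 10 × 11 − 55 = 55.
The shared-resources pool pays out 0.51 × 10 × 55 = 280.50 in aggregate.
Group total = 55 + 280.50 = 335.50.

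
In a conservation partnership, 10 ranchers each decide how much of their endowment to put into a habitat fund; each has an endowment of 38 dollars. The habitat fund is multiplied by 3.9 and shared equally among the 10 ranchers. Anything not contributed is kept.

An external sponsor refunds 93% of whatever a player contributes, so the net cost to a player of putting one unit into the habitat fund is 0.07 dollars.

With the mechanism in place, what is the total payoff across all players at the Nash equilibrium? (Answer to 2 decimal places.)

With the mechanism, a contributed unit returns (3.9/10) / 0.07 = 5.5714 per unit of net cost to the contributor — now above 1 — so contributing fully is weakly dominant for every player.
At the Nash equilibrium everyone contributes 38. Group total payoff = 10 × (38 × 0.93 + 3.9 × 38) = 1835.40.

1835.40 dollars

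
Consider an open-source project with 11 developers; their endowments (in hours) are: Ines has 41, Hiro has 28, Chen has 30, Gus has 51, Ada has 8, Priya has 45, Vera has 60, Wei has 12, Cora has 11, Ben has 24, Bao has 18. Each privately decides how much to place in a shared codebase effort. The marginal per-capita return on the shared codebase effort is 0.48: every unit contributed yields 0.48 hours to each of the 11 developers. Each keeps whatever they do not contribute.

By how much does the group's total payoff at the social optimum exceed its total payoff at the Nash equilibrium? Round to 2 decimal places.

1403.84 hours

The private return per contributed unit is 0.48 < 1 for everyone, so the Nash equilibrium is zero contribution and the group total is Σ E_j = 41 + 28 + 30 + 51 + 8 + 45 + 60 + 12 + 11 + 24 + 18 = 328.
Each contributed unit returns 5.280 to the group, so the social optimum is full contribution by everyone: group total = 5.280 × 328 = 1731.84.
Efficiency loss = (5.280 − 1) × 328 = 1403.84.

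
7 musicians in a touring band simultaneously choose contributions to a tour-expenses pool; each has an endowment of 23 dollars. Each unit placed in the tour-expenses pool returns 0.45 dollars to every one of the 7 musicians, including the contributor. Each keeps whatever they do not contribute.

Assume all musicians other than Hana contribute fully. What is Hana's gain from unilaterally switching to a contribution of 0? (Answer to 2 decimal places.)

12.65 dollars

Switching from a contribution of 23 to 0 lets Hana keep an extra 23 dollars, but lowers the tour-expenses pool by 23, which costs Hana their own share of that drop: 0.45 × 23 = 10.35.
Net gain = 23 − 10.35 = 12.65. The private return per contributed unit (0.45) is below 1, so free-riding is indeed the best response regardless of what the others do.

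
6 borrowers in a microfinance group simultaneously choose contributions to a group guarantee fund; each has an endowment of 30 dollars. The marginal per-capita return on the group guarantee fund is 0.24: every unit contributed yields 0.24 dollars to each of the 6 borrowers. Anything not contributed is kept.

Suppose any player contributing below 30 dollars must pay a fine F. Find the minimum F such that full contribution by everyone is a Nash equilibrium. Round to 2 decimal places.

Given the others contribute fully, the best deviation is to contribute 0 (any partial contribution still incurs the fine and gives up units whose private return 0.24 is below 1).
Deviating from 30 to 0 saves 30 dollars but forfeits the deviator's share of the drop in the group guarantee fund: 0.24 × 30 = 7.20.
So the deviation gain is 30 − 7.20 = 22.80, and the fine must be at least 22.80 dollars to wipe it out.

22.80 dollars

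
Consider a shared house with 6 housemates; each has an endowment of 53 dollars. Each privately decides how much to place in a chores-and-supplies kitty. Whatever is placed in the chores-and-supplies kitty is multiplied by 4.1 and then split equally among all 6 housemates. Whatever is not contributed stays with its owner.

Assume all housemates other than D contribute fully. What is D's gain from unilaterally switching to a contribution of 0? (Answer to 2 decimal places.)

16.78 dollars

Switching from a contribution of 53 to 0 lets D keep an extra 53 dollars, but lowers the chores-and-supplies kitty by 53, which costs D their own share of that drop: 4.1/6 × 53 = 36.22.
Net gain = 53 − 36.22 = 16.78. The private return per contributed unit (0.6833) is below 1, so free-riding is indeed the best response regardless of what the others do.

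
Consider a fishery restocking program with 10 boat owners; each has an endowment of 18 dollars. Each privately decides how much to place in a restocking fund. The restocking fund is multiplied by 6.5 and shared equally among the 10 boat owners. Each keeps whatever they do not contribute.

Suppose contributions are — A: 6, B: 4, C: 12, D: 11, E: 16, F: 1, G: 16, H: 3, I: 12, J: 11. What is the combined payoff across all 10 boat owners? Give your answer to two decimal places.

686.00 dollars

Total contributed: 6 + 4 + 12 + 11 + 16 + 1 + 16 + 3 + 12 + 11 = 92; total kept: 10 × 18 − 92 = 88.
The restocking fund pays out 6.5 × 92 = 598.00 in aggregate.
Group total = 88 + 598.00 = 686.00.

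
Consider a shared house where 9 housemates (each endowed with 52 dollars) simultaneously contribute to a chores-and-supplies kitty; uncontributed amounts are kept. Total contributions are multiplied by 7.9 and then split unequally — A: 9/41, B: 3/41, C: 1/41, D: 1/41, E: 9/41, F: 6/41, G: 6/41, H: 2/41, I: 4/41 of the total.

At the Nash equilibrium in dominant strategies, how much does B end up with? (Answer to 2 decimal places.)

Player j's private return per contributed unit is 7.9 × (j's share). Contributing is weakly dominant for j when that share is at least 1/7.9 = 0.1266, and contributing 0 is dominant otherwise.
A, E, F and G clear that bar, contributing 52 each; the remaining 5 contribute 0. Total contributed: 208.
B keeps 52 and receives 7.9 × 208 × 3/41 = 120.23 from the chores-and-supplies kitty, for a payoff of 172.23.

172.23 dollars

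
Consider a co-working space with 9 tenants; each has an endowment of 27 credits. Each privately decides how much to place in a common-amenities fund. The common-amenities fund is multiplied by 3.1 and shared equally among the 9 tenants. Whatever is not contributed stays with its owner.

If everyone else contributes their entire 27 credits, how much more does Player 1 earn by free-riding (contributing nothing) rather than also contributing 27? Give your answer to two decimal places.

Switching from a contribution of 27 to 0 lets Player 1 keep an extra 27 credits, but lowers the common-amenities fund by 27, which costs Player 1 their own share of that drop: 3.1/9 × 27 = 9.30.
Net gain = 27 − 9.30 = 17.70. The private return per contributed unit (0.3444) is below 1, so free-riding is indeed the best response regardless of what the others do.

17.70 credits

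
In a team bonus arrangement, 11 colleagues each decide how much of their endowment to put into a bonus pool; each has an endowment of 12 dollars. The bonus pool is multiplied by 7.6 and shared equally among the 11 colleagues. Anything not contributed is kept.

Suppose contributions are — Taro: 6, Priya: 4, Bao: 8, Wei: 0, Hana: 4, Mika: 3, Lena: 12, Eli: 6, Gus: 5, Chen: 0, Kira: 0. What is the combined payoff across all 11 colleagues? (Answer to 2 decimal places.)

448.80 dollars

Total contributed: 6 + 4 + 8 + 0 + 4 + 3 + 12 + 6 + 5 + 0 + 0 = 48; total kept: 11 × 12 − 48 = 84.
The bonus pool pays out 7.6 × 48 = 364.80 in aggregate.
Group total = 84 + 364.80 = 448.80.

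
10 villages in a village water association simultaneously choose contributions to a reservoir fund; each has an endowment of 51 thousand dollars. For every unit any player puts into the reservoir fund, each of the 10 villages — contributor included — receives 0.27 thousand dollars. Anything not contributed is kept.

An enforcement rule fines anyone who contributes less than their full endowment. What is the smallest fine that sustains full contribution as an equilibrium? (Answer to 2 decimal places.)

Given the others contribute fully, the best deviation is to contribute 0 (any partial contribution still incurs the fine and gives up units whose private return 0.27 is below 1).
Deviating from 51 to 0 saves 51 thousand dollars but forfeits the deviator's share of the drop in the reservoir fund: 0.27 × 51 = 13.77.
So the deviation gain is 51 − 13.77 = 37.23, and the fine must be at least 37.23 thousand dollars to wipe it out.

37.23 thousand dollars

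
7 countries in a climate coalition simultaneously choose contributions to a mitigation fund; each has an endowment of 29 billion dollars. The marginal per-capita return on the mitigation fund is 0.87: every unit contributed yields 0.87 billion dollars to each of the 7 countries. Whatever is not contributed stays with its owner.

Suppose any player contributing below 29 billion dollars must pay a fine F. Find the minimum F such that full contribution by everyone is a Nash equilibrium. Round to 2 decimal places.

Given the others contribute fully, the best deviation is to contribute 0 (any partial contribution still incurs the fine and gives up units whose private return 0.87 is below 1).
Deviating from 29 to 0 saves 29 billion dollars but forfeits the deviator's share of the drop in the mitigation fund: 0.87 × 29 = 25.23.
So the deviation gain is 29 − 25.23 = 3.77, and the fine must be at least 3.77 billion dollars to wipe it out.

3.77 billion dollars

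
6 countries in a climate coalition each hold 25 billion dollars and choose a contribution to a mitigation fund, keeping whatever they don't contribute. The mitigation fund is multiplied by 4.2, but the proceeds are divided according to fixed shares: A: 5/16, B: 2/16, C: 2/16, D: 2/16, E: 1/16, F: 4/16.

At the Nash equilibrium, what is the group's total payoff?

Player j's private return per contributed unit is 4.2 × (j's share). Contributing is weakly dominant for j when that share is at least 1/4.2 = 0.2381, and contributing 0 is dominant otherwise.
A and F clear that bar, contributing 25 each; the remaining 4 contribute 0. Total contributed: 50.
The mitigation fund pays out 4.2 × 50 = 210.00 in total (split across the unequal shares, but the aggregate is all that matters for the group sum).
The 4 free-riders keep 25 each, adding 100. Group total = 100 + 210.00 = 310.00.

310.00 billion dollars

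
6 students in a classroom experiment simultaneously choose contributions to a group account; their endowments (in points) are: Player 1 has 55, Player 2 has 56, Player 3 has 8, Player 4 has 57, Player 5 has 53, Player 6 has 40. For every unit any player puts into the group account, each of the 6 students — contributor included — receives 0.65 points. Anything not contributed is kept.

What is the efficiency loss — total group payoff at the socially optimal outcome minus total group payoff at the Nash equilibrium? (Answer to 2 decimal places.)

The private return per contributed unit is 0.65 < 1 for everyone, so the Nash equilibrium is zero contribution and the group total is Σ E_j = 55 + 56 + 8 + 57 + 53 + 40 = 269.
Each contributed unit returns 3.900 to the group, so the social optimum is full contribution by everyone: group total = 3.900 × 269 = 1049.10.
Efficiency loss = (3.900 − 1) × 269 = 780.10.

780.10 points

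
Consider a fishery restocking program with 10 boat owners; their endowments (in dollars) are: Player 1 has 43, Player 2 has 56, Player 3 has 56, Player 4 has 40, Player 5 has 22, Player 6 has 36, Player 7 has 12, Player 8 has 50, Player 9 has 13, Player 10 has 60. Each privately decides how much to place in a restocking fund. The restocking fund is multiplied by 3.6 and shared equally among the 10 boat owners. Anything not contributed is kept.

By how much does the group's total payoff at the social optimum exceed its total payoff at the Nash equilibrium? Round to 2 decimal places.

1008.80 dollars

The private return per contributed unit is 3.6/10 = 0.3600 < 1 for every player regardless of endowment, so the Nash equilibrium is zero contribution and the group total is Σ E_j = 43 + 56 + 56 + 40 + 22 + 36 + 12 + 50 + 13 + 60 = 388.
Each contributed unit returns 3.600 to the group, so the social optimum is full contribution by everyone: group total = 3.600 × 388 = 1396.80.
Efficiency loss = (3.600 − 1) × 388 = 1008.80.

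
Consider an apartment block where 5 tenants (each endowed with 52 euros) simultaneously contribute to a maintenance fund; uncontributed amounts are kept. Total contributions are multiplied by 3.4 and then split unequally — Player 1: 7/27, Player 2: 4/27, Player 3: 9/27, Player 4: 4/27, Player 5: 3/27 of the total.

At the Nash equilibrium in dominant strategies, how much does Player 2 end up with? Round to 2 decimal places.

Each unit j contributes comes back to j as 3.4 × (j's share), so j prefers to contribute only if that share exceeds 1/3.4 = 0.2941; otherwise keeping the unit dominates.
Only Player 3 (9/27) clears that bar, contributing 52; the remaining 4 contribute 0. Total contributed: 52.
Player 2 keeps 52 and receives 3.4 × 52 × 4/27 = 26.19 from the maintenance fund, for a payoff of 78.19.

78.19 euros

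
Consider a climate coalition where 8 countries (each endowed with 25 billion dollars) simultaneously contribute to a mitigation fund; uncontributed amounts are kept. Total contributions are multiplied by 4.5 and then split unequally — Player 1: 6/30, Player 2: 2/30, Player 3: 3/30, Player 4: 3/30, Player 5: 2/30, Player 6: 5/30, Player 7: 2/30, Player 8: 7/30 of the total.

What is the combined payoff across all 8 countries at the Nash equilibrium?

Player j's private return per contributed unit is 4.5 × (j's share). Contributing is weakly dominant for j when that share is at least 1/4.5 = 0.2222, and contributing 0 is dominant otherwise.
The only share above 0.2222 is Player 8's 7/30, contributing 25; the remaining 7 contribute 0. Total contributed: 25.
The mitigation fund pays out 4.5 × 25 = 112.50 in total (split across the unequal shares, but the aggregate is all that matters for the group sum).
The 7 free-riders keep 25 each, adding 175. Group total = 175 + 112.50 = 287.50.

287.50 billion dollars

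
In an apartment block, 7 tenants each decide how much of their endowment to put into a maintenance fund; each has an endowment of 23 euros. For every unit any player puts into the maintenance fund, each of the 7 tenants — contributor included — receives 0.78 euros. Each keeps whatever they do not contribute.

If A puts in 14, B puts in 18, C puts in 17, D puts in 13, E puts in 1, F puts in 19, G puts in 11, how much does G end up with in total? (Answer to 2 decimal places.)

84.54 euros

Total contributed: 14 + 18 + 17 + 13 + 1 + 19 + 11 = 93.
Each receives 0.78 × 93 = 72.54 from the maintenance fund.
G keeps 23 − 11 = 12, so G's payoff is 12 + 72.54 = 84.54.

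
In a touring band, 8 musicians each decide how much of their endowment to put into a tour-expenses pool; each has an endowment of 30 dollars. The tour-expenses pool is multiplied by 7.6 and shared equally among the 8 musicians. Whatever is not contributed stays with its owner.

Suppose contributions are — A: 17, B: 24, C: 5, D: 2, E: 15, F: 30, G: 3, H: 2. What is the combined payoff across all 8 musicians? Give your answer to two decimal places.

Total contributed: 17 + 24 + 5 + 2 + 15 + 30 + 3 + 2 = 98; total kept: 8 × 30 − 98 = 142.
The tour-expenses pool pays out 7.6 × 98 = 744.80 in aggregate.
Group total = 142 + 744.80 = 886.80.

886.80 dollars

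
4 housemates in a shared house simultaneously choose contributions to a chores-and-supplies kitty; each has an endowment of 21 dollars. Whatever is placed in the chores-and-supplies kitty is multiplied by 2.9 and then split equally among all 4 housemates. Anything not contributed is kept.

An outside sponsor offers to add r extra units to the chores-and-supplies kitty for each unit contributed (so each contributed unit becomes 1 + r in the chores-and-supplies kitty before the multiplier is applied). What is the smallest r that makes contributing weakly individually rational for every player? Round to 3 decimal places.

0.379

With matching at rate r, one contributed unit becomes (1 + r) in the chores-and-supplies kitty and returns 2.9 × (1 + r) / 4 to the contributor.
Setting this equal to 1: 1 + r = 4/2.9 = 1.3793.
So the minimum matching rate is r = 1.3793 − 1 = 0.379.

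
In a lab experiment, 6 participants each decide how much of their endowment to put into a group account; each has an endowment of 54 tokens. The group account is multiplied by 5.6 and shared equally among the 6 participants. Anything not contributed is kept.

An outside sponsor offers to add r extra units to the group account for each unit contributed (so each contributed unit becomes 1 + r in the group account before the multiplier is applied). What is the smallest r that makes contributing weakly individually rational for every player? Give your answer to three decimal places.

0.071

With matching at rate r, one contributed unit becomes (1 + r) in the group account and returns 5.6 × (1 + r) / 6 to the contributor.
Setting this equal to 1: 1 + r = 6/5.6 = 1.0714.
So the minimum matching rate is r = 1.0714 − 1 = 0.071.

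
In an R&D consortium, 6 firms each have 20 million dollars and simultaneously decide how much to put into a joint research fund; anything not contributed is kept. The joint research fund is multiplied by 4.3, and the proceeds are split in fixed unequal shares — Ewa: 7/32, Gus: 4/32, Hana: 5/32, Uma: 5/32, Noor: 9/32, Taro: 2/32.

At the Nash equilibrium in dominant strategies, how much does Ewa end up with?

For player j, contributing a unit is worthwhile iff 4.3 × (j's share) ≥ 1, i.e. iff j's share is at least 0.2326.
The only share above 0.2326 is Noor's 9/32, contributing 20; the remaining 5 contribute 0. Total contributed: 20.
Ewa keeps 20 and receives 4.3 × 20 × 7/32 = 18.81 from the joint research fund, for a payoff of 38.81.

38.81 million dollars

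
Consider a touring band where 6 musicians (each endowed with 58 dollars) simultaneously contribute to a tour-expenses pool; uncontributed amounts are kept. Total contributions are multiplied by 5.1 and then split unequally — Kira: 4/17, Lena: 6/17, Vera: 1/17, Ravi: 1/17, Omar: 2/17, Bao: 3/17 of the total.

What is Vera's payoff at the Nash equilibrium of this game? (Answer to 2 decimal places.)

92.80 dollars

Player j's private return per contributed unit is 5.1 × (j's share). Contributing is weakly dominant for j when that share is at least 1/5.1 = 0.1961, and contributing 0 is dominant otherwise.
Kira and Lena clear that bar, contributing 58 each; the remaining 4 contribute 0. Total contributed: 116.
Vera keeps 58 and receives 5.1 × 116 × 1/17 = 34.80 from the tour-expenses pool, for a payoff of 92.80.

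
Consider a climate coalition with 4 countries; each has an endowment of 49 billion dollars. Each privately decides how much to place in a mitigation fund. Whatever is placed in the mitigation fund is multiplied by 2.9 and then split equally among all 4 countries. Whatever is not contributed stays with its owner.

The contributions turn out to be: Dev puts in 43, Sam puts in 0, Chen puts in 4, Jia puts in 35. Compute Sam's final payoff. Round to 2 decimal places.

Total contributed: 43 + 0 + 4 + 35 = 82.
Each receives 2.9 × 82 / 4 = 59.45 from the mitigation fund.
Sam keeps 49 − 0 = 49, so Sam's payoff is 49 + 59.45 = 108.45.

108.45 billion dollars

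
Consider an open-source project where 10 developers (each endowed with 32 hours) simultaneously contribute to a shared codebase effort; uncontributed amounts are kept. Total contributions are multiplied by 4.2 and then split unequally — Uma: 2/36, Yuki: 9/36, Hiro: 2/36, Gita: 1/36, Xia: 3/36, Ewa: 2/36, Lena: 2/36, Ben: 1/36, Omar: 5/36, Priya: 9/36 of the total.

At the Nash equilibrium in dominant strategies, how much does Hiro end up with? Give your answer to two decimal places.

46.93 hours

Each unit j contributes comes back to j as 4.2 × (j's share), so j prefers to contribute only if that share exceeds 1/4.2 = 0.2381; otherwise keeping the unit dominates.
Yuki and Priya are above the threshold, contributing 32 each; the remaining 8 contribute 0. Total contributed: 64.
Hiro keeps 32 and receives 4.2 × 64 × 2/36 = 14.93 from the shared codebase effort, for a payoff of 46.93.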